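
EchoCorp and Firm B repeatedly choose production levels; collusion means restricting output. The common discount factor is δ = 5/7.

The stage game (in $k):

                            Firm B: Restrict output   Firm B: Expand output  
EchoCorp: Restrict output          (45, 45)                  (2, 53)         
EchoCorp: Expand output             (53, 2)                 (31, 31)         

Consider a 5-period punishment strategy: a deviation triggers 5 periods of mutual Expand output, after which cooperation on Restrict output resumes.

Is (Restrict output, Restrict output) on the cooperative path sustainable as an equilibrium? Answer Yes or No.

Yes

Comparing payoff streams over the 6 periods until play realigns: cooperate → 45(1+δ+…+δ^5); deviate → 53 + 31(δ+…+δ^5).
Cooperation is sustained iff (45−31)(δ+…+δ^5) ≥ 53−45.
δ+…+δ^5 = 5/7·(1−(5/7)^5)/(1−5/7) = 2.0352, and (53−45)/(45−31) = 0.5714.
2.0352 ≥ 0.5714, so cooperation is sustainable.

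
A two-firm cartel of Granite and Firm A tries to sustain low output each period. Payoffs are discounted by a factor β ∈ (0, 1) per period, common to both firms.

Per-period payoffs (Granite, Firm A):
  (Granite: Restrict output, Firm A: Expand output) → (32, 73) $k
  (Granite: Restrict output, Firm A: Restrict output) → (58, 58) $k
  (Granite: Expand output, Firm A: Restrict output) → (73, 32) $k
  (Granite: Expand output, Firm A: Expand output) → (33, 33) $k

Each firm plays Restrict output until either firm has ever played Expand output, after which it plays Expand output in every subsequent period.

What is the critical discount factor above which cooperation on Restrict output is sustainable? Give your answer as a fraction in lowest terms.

Cooperation forever yields 58 each period: 58/(1−β).
Deviating yields 73 once, then 33 forever: 73 + 33β/(1−β).
No profitable deviation requires 58/(1−β) ≥ 73 + 33β/(1−β).
Multiplying by (1−β): 58 ≥ 73(1−β) + 33β = 73 − 40β.
So 40β ≥ 15, i.e. β ≥ 15/40 = 3/8.

3/8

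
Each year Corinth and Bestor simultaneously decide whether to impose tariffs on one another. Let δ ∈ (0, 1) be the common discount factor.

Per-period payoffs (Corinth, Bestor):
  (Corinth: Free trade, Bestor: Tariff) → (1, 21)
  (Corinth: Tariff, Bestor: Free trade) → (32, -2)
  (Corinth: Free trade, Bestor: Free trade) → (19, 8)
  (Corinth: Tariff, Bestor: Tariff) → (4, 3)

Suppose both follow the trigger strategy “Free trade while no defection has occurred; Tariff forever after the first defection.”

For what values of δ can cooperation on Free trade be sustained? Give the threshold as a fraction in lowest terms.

Corinth: cooperation gives 19 each period; deviation gives 32 once then 4 forever.
  19/(1−δ) ≥ 32 + 4δ/(1−δ) ⇒ δ ≥ 13/28.
Bestor: cooperation gives 8 each period; deviation gives 21 once then 3 forever.
  δ ≥ 13/18.
Both must hold, so the binding constraint is Bestor's: δ ≥ 13/18.

13/18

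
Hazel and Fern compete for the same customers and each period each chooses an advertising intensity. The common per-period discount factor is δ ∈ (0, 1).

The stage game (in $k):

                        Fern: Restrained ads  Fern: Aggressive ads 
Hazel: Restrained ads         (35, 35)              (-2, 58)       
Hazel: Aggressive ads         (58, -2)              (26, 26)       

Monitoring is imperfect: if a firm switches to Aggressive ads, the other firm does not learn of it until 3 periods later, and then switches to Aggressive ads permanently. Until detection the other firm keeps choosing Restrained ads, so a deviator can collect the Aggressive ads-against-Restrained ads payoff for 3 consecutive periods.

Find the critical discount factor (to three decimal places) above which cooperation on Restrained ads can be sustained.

0.896

Deviating for the 3 undetected periods gains 58−35 = 23 per period over cooperation, then loses 35−26 = 9 per period forever once punishment starts.
Gain: 23(1 + δ + … + δ^2); loss: 9·δ^3/(1−δ).
No profitable deviation ⇔ 23(1−δ^3) ≤ 9·δ^3, i.e. δ^3 ≥ 23/(23+9) = 23/32.
Hence δ ≥ (23/32)^(1/3) ≈ 0.896.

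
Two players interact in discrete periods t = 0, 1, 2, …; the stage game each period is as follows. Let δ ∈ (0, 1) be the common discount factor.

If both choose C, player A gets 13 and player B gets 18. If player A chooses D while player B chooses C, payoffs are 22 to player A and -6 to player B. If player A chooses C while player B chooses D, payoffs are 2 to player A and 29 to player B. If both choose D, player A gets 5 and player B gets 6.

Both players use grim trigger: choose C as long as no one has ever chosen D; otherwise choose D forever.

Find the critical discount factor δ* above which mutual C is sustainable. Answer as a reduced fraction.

player A: cooperation gives 13 each period; deviation gives 22 once then 5 forever.
  13/(1−δ) ≥ 22 + 5δ/(1−δ) ⇒ δ ≥ 9/17.
player B: cooperation gives 18 each period; deviation gives 29 once then 6 forever.
  δ ≥ 11/23.
Both must hold, so the binding constraint is player A's: δ ≥ 9/17.

9/17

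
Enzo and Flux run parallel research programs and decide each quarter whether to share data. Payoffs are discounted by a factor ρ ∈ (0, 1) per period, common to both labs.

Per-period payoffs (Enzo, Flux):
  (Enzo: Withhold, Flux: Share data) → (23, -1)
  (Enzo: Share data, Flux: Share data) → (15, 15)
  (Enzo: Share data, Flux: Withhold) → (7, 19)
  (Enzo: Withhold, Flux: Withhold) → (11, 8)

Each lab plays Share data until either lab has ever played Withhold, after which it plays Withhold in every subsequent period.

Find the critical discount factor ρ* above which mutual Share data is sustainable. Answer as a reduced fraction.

2/3

Enzo's threshold: (23−15)/(23−11) = 2/3.
Flux's threshold: (19−15)/(19−8) = 4/11.
2/3 > 4/11, so Enzo binds and ρ* = 2/3.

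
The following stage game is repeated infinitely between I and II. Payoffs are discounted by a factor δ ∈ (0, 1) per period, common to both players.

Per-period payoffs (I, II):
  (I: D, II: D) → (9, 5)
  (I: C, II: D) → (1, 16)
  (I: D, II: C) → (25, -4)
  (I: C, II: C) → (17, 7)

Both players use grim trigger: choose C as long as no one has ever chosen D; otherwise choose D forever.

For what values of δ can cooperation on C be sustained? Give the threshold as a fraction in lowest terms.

I's threshold: (25−17)/(25−9) = 1/2.
II's threshold: (16−7)/(16−5) = 9/11.
1/2 < 9/11, so II binds and δ* = 9/11.

9/11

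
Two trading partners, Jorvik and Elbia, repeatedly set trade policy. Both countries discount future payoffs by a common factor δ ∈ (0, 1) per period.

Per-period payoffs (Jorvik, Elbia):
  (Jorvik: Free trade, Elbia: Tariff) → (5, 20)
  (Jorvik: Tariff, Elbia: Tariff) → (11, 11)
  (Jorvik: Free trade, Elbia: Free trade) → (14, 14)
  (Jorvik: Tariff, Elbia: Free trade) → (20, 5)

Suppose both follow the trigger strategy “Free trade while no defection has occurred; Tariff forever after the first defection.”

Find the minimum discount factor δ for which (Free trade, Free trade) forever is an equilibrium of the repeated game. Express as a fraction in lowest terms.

2/3

14/(1−δ) ≥ 20 + 11δ/(1−δ)
14 ≥ 20 − 9δ
δ ≥ 6/9 = 2/3.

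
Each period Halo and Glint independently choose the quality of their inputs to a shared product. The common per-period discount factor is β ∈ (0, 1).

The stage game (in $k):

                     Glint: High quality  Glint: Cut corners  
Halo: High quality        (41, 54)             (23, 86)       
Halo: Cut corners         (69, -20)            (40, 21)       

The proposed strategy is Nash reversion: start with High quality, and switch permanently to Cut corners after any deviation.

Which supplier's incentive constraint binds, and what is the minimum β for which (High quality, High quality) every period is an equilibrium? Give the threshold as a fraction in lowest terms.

Halo; β ≥ 28/29

Halo: cooperation gives 41 each period; deviation gives 69 once then 40 forever.
  41/(1−β) ≥ 69 + 40β/(1−β) ⇒ β ≥ 28/29.
Glint: cooperation gives 54 each period; deviation gives 86 once then 21 forever.
  β ≥ 32/65.
Both must hold, so the binding constraint is Halo's: β ≥ 28/29.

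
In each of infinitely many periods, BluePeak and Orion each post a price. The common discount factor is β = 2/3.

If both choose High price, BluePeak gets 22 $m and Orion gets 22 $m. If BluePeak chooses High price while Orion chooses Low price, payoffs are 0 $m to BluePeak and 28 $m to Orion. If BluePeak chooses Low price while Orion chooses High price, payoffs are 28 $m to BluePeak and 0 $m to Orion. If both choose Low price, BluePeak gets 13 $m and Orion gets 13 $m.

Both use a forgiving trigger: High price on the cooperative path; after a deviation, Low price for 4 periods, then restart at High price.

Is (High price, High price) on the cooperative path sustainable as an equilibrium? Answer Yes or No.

A one-shot deviation gives 28 now, then 13 for 4 periods, then back to 22.
Gain from deviating: (28−22) today; loss: (22−13) in each of the next 4 periods.
No-deviation condition: (22−13)(β+…+β^4) ≥ 28−22, i.e. β+…+β^4 ≥ 2/3.
At β = 2/3: β+…+β^4 = 1.6049 ≥ 0.6667.
So cooperation is sustainable.

Yes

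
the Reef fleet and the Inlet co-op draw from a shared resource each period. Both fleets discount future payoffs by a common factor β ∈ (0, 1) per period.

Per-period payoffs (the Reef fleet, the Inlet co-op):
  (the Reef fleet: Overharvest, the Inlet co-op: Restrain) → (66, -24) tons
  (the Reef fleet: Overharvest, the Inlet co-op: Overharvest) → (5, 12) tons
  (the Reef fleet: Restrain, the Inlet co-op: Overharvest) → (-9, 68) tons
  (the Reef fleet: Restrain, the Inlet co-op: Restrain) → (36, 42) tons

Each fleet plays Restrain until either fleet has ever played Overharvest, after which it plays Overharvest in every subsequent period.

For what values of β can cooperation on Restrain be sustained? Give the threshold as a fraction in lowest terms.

30/61

For the Reef fleet: deviation gain 66−36 = 30, per-period punishment loss 36−5 = 31. IC gives β ≥ 30/61.
For the Inlet co-op: gain 26, loss 30 per period, so β ≥ 26/56 = 13/28.
The tighter constraint is the Reef fleet's, so cooperation needs β ≥ 30/61.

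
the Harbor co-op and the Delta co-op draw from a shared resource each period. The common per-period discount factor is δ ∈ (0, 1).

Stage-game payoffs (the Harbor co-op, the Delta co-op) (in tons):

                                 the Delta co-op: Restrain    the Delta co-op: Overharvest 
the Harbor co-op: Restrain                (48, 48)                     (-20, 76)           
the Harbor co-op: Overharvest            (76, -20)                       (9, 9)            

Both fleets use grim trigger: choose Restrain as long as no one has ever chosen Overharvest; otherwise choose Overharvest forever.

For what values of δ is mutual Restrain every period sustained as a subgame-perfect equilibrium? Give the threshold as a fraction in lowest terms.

28/67

Cooperation forever yields 48 each period: 48/(1−δ).
Deviating yields 76 once, then 9 forever: 76 + 9δ/(1−δ).
No profitable deviation requires 48/(1−δ) ≥ 76 + 9δ/(1−δ).
Multiplying by (1−δ): 48 ≥ 76(1−δ) + 9δ = 76 − 67δ.
So 67δ ≥ 28, i.e. δ ≥ 28/67.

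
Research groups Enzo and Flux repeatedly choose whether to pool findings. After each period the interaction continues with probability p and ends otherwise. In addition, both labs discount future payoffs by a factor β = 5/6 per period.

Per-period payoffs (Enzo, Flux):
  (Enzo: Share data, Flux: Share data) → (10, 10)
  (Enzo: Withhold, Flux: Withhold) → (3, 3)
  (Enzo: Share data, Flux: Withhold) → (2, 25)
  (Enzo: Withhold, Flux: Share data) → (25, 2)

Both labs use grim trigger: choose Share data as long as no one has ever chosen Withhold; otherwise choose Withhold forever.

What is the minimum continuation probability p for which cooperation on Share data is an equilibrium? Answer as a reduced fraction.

Expected continuation weight on next period's payoff is β·p = 5/6·p, which plays the role of the discount factor.
Cooperation requires 5/6·p ≥ (25−10)/(25−3) = 15/22, hence p ≥ 9/11.

9/11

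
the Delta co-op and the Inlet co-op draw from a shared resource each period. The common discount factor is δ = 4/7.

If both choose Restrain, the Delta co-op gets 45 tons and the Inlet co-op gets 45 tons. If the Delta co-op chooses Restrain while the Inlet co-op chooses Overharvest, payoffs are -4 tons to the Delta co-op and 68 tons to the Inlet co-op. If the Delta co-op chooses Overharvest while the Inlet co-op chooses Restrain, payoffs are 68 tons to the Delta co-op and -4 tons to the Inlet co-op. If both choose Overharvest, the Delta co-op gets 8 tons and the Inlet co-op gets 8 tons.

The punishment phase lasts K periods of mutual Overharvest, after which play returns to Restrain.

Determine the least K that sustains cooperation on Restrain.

2

Need Σ_{k=1}^{K} δ^k ≥ (68−45)/(45−8) = 0.6216 at δ = 4/7.
At K = 1 the sum is 0.5714 < 0.6216; at K = 2 it is 0.8980 ≥ 0.6216.
So the minimum punishment length is K = 2.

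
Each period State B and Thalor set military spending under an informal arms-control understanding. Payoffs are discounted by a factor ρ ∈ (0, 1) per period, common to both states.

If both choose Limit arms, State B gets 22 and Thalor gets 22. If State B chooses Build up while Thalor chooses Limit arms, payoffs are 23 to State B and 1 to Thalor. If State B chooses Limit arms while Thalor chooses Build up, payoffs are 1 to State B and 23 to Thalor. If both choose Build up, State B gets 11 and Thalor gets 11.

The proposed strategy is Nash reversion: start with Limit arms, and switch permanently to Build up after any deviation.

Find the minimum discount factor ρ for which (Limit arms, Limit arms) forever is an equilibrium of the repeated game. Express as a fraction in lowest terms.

1/12

One-period gain from deviating is 23 − 22 = 1. The loss is 22 − 11 = 11 in every subsequent period, with present value 11·ρ/(1−ρ).
Deviation is unprofitable when 11·ρ/(1−ρ) ≥ 1, i.e. ρ/(1−ρ) ≥ 1/11.
Equivalently ρ ≥ 1/(1+11) = 1/12.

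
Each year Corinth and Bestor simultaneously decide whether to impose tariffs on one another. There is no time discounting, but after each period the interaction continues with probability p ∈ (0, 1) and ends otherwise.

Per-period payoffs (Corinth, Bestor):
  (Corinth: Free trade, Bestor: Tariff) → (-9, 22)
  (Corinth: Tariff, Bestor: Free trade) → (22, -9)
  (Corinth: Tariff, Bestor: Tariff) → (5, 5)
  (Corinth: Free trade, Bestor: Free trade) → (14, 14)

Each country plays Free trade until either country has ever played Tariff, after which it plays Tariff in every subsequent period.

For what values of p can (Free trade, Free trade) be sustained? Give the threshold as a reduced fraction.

8/17

Expected cooperation value is 14 + p·14 + p²·14 + … = 14/(1−p); deviation gives 22 + p·5/(1−p).
14 ≥ 22(1−p) + 5p ⇒ 17p ≥ 8 ⇒ p ≥ 8/17.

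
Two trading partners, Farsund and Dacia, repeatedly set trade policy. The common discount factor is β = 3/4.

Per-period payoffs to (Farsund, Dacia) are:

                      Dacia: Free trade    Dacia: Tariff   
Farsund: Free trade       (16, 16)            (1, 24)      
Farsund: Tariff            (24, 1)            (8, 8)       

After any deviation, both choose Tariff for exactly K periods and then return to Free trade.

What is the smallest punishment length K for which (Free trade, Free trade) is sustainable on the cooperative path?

2

Need Σ_{k=1}^{K} β^k ≥ (24−16)/(16−8) = 1.0000 at β = 3/4.
At K = 1 the sum is 0.7500 < 1.0000; at K = 2 it is 1.3125 ≥ 1.0000.
So the minimum punishment length is K = 2.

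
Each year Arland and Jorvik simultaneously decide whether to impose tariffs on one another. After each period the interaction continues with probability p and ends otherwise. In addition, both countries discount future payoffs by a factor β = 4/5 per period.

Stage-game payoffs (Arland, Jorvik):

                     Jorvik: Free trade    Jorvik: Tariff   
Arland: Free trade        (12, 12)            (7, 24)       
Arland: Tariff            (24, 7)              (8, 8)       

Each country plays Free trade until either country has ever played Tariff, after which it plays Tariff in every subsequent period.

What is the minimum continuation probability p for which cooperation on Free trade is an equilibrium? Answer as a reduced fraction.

Expected continuation weight on next period's payoff is β·p = 4/5·p, which plays the role of the discount factor.
Cooperation requires 4/5·p ≥ (24−12)/(24−8) = 3/4, hence p ≥ 15/16.

15/16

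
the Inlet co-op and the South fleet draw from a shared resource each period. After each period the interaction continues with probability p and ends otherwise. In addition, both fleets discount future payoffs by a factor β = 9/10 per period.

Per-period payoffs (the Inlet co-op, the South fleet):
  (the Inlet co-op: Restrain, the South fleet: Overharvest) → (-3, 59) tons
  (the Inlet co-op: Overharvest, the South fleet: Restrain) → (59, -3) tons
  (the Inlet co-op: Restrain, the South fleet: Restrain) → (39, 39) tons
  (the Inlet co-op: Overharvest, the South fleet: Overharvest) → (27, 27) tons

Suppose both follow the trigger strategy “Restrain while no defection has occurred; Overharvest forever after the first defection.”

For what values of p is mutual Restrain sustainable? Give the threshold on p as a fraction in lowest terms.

Expected continuation weight on next period's payoff is β·p = 9/10·p, which plays the role of the discount factor.
Cooperation requires 9/10·p ≥ (59−39)/(59−27) = 5/8, hence p ≥ 25/36.

25/36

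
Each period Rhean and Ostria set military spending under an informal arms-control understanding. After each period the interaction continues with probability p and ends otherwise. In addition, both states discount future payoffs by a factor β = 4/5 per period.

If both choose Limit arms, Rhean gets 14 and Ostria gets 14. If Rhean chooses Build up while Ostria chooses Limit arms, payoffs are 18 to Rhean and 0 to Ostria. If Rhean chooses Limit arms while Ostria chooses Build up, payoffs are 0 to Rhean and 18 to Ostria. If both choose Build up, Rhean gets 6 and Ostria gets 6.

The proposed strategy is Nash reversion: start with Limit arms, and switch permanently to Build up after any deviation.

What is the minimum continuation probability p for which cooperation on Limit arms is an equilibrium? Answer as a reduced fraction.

Expected continuation weight on next period's payoff is β·p = 4/5·p, which plays the role of the discount factor.
Cooperation requires 4/5·p ≥ (18−14)/(18−6) = 1/3, hence p ≥ 5/12.

5/12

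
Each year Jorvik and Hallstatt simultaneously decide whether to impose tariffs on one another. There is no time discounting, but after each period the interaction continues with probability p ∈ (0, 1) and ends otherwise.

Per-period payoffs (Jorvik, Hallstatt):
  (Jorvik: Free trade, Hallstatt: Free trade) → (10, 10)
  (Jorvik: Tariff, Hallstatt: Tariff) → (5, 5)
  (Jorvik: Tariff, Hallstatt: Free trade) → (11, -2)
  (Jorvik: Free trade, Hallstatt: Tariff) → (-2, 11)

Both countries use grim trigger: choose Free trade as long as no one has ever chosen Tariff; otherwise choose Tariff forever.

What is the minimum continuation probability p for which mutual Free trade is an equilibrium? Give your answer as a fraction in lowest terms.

Expected cooperation value is 10 + p·10 + p²·10 + … = 10/(1−p); deviation gives 11 + p·5/(1−p).
10 ≥ 11(1−p) + 5p ⇒ 6p ≥ 1 ⇒ p ≥ 1/6.

1/6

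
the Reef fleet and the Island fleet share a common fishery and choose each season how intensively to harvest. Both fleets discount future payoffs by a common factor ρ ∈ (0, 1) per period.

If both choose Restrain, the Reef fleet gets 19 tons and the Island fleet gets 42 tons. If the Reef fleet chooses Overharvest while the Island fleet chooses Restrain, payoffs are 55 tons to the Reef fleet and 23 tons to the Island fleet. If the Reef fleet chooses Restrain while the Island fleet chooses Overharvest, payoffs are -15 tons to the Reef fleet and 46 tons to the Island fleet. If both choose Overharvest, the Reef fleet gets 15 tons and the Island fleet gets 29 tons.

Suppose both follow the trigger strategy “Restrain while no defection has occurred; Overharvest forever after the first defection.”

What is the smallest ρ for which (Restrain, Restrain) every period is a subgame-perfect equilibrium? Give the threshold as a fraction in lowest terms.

9/10

the Reef fleet: cooperation gives 19 each period; deviation gives 55 once then 15 forever.
  19/(1−ρ) ≥ 55 + 15ρ/(1−ρ) ⇒ ρ ≥ 36/40 = 9/10.
the Island fleet: cooperation gives 42 each period; deviation gives 46 once then 29 forever.
  ρ ≥ 4/17.
Both must hold, so the binding constraint is the Reef fleet's: ρ ≥ 9/10.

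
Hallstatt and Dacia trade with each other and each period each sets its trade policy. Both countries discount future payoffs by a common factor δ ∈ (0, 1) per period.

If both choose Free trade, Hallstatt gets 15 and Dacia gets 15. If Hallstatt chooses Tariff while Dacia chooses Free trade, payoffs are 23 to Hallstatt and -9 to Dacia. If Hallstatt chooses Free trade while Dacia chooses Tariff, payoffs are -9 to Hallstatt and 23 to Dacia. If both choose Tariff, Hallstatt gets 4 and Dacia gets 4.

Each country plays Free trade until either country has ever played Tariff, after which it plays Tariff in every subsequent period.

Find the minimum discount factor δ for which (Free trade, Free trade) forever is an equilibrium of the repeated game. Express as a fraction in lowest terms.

Under grim trigger the critical discount factor is (T−C)/(T−P) with T = 23, C = 15, P = 4.
δ* = (23−15)/(23−4) = 8/19.

8/19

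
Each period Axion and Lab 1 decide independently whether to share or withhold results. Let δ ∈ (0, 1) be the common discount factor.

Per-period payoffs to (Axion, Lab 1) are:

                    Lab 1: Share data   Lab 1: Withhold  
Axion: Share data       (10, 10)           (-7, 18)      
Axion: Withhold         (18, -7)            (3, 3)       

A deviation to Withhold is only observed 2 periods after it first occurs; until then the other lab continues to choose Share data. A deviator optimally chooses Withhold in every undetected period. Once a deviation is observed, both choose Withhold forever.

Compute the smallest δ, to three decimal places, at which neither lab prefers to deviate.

A deviator earns 18 for 2 periods, then 3 forever; cooperating earns 10 forever. Multiplying the IC by (1−δ):
10 ≥ 18(1−δ^2) + 3δ^2, so 15·δ^2 ≥ 8 and δ^2 ≥ 8/15.
δ ≥ (8/15)^(1/2) ≈ 0.730.

0.730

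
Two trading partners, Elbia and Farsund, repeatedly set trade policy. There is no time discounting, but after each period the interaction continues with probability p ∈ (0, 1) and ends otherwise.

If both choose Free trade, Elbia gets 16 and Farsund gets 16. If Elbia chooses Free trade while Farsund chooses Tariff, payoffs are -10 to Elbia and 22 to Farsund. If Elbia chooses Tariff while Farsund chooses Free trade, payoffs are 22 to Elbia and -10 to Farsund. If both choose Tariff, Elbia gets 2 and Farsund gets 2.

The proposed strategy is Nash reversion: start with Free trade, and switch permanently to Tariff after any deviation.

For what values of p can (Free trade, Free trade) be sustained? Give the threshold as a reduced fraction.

With no time discounting, the continuation probability p plays the role of the discount factor.
Grim-trigger IC: 16/(1−p) ≥ 22 + 2p/(1−p) ⇒ p ≥ (22−16)/(22−2) = 3/10.

3/10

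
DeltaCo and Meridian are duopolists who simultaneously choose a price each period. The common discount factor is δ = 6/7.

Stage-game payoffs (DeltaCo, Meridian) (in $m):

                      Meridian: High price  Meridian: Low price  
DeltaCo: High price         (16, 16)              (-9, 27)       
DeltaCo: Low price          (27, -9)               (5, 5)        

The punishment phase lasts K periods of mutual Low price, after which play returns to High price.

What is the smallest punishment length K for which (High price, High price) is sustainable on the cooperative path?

2

No profitable deviation requires (16−5)(δ+…+δ^K) ≥ 27−16, i.e. δ+…+δ^K ≥ 1 ≈ 1.0000.
With δ = 6/7, the partial sums are K=1: 0.8571, K=2: 1.5918.
K = 2 is the first length at which the sum reaches 1.0000.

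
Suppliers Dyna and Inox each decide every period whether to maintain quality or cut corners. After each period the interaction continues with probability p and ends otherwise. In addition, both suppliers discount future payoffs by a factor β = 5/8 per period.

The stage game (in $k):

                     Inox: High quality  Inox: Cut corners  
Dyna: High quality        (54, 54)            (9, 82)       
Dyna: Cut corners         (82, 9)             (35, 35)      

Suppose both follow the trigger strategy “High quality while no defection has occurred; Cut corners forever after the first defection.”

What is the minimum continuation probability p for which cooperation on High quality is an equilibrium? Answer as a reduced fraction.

224/235

Expected continuation weight on next period's payoff is β·p = 5/8·p, which plays the role of the discount factor.
Cooperation requires 5/8·p ≥ (82−54)/(82−35) = 28/47, hence p ≥ 224/235.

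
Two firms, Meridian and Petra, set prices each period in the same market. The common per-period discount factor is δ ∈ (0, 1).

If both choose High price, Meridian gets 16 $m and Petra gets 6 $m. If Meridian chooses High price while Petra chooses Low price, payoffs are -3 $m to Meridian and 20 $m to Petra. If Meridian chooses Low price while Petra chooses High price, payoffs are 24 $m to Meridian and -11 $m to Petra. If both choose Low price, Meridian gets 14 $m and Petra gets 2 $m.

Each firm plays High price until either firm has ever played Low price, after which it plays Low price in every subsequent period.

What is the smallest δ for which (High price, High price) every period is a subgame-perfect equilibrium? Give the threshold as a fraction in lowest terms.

4/5

For Meridian: deviation gain 24−16 = 8, per-period punishment loss 16−14 = 2. IC gives δ ≥ 8/10 = 4/5.
For Petra: gain 14, loss 4 per period, so δ ≥ 14/18 = 7/9.
The tighter constraint is Meridian's, so cooperation needs δ ≥ 4/5.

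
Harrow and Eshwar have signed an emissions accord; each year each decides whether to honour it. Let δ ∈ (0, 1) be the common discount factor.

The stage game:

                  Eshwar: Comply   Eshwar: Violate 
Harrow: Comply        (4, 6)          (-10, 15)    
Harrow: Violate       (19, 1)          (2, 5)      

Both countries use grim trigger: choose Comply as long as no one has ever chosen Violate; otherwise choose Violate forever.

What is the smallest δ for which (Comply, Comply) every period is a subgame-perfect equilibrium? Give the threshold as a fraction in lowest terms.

For Harrow: deviation gain 19−4 = 15, per-period punishment loss 4−2 = 2. IC gives δ ≥ 15/17.
For Eshwar: gain 9, loss 1 per period, so δ ≥ 9/10.
The tighter constraint is Eshwar's, so cooperation needs δ ≥ 9/10.

9/10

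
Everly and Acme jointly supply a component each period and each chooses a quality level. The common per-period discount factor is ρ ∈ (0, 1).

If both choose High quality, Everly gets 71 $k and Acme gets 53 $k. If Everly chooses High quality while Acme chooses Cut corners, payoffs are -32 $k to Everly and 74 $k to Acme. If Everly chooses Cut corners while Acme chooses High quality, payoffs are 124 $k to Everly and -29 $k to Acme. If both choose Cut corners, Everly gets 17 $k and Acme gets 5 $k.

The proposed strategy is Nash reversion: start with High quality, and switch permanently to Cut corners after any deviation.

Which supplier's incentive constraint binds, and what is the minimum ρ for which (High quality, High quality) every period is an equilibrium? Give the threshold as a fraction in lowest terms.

Everly: cooperation gives 71 each period; deviation gives 124 once then 17 forever.
  71/(1−ρ) ≥ 124 + 17ρ/(1−ρ) ⇒ ρ ≥ 53/107.
Acme: cooperation gives 53 each period; deviation gives 74 once then 5 forever.
  ρ ≥ 21/69 = 7/23.
Both must hold, so the binding constraint is Everly's: ρ ≥ 53/107.

Everly; ρ ≥ 53/107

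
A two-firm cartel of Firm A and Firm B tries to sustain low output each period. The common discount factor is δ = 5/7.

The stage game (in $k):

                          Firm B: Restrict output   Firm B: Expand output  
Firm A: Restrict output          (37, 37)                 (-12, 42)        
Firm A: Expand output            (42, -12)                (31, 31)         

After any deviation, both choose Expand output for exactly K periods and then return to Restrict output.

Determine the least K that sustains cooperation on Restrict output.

Need Σ_{k=1}^{K} δ^k ≥ (42−37)/(37−31) = 0.8333 at δ = 5/7.
At K = 1 the sum is 0.7143 < 0.8333; at K = 2 it is 1.2245 ≥ 0.8333.
So the minimum punishment length is K = 2.

2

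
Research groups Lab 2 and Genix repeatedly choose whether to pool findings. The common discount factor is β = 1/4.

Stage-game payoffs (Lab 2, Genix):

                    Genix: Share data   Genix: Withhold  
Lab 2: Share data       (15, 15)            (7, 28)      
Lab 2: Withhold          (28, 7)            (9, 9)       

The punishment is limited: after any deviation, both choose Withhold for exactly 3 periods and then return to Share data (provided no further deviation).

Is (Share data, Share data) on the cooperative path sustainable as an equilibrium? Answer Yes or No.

Comparing payoff streams over the 4 periods until play realigns: cooperate → 15(1+β+…+β^3); deviate → 28 + 9(β+…+β^3).
Cooperation is sustained iff (15−9)(β+…+β^3) ≥ 28−15.
β+…+β^3 = 1/4·(1−(1/4)^3)/(1−1/4) = 0.3281, and (28−15)/(15−9) = 2.1667.
0.3281 < 2.1667, so cooperation is not sustainable.

No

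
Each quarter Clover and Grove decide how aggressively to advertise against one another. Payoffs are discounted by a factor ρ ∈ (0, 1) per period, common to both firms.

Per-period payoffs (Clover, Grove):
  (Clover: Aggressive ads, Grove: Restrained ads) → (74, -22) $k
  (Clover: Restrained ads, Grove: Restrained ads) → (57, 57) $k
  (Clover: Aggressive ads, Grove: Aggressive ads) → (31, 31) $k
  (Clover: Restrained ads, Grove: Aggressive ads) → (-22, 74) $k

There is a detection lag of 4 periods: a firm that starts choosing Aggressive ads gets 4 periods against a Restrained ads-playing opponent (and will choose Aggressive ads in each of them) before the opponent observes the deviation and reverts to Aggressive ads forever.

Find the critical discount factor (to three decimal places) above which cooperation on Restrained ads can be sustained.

0.793

A deviator earns 74 for 4 periods, then 31 forever; cooperating earns 57 forever. Multiplying the IC by (1−ρ):
57 ≥ 74(1−ρ^4) + 31ρ^4, so 43·ρ^4 ≥ 17 and ρ^4 ≥ 17/43.
ρ ≥ (17/43)^(1/4) ≈ 0.793.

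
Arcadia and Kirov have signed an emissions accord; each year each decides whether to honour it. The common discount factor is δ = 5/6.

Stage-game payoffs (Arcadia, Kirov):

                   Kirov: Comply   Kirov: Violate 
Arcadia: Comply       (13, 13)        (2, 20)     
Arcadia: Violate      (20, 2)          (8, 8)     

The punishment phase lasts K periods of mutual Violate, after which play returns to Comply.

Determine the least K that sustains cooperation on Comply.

Need Σ_{k=1}^{K} δ^k ≥ (20−13)/(13−8) = 1.4000 at δ = 5/6.
At K = 1 the sum is 0.8333 < 1.4000; at K = 2 it is 1.5278 ≥ 1.4000.
So the minimum punishment length is K = 2.

2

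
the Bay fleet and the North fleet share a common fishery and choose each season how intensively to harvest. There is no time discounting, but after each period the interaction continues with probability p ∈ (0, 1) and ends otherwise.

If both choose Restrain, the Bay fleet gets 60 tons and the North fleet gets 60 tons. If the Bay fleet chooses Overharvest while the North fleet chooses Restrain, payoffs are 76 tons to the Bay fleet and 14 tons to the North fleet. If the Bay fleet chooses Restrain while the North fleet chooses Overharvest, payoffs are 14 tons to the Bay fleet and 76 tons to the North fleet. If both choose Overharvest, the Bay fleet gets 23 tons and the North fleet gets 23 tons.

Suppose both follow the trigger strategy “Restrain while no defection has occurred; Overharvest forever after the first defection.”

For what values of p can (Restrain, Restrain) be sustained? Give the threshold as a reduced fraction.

16/53

With no time discounting, the continuation probability p plays the role of the discount factor.
Grim-trigger IC: 60/(1−p) ≥ 76 + 23p/(1−p) ⇒ p ≥ (76−60)/(76−23) = 16/53.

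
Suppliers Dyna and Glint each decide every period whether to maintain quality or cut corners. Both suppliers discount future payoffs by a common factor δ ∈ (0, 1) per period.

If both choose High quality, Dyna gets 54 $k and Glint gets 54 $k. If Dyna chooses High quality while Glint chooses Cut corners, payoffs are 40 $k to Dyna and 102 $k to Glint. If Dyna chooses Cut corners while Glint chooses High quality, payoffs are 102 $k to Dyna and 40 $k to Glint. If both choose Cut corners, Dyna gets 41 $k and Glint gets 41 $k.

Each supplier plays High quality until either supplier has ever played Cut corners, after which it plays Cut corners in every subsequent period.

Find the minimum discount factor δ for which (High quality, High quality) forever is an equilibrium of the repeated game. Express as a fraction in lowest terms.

54/(1−δ) ≥ 102 + 41δ/(1−δ)
54 ≥ 102 − 61δ
δ ≥ 48/61.

48/61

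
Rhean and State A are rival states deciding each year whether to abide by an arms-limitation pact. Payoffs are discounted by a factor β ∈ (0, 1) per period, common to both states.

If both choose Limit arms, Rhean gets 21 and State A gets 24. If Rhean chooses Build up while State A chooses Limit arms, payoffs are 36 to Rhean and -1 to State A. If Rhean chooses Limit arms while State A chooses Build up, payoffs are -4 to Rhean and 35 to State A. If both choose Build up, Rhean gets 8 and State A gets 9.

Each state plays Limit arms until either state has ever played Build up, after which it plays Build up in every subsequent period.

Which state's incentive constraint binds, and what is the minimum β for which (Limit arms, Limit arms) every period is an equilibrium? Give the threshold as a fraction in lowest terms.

Rhean; β ≥ 15/28

For Rhean: deviation gain 36−21 = 15, per-period punishment loss 21−8 = 13. IC gives β ≥ 15/28.
For State A: gain 11, loss 15 per period, so β ≥ 11/26.
The tighter constraint is Rhean's, so cooperation needs β ≥ 15/28.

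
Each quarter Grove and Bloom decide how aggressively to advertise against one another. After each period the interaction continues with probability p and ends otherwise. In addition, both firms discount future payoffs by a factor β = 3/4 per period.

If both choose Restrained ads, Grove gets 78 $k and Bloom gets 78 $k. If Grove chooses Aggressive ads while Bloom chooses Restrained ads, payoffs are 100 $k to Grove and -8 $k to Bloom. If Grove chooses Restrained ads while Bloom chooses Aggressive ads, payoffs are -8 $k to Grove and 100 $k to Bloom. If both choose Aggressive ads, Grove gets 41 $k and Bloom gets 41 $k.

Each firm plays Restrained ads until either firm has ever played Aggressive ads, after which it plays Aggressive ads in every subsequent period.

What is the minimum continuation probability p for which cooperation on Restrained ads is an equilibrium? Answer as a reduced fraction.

88/177

Expected continuation weight on next period's payoff is β·p = 3/4·p, which plays the role of the discount factor.
Cooperation requires 3/4·p ≥ (100−78)/(100−41) = 22/59, hence p ≥ 88/177.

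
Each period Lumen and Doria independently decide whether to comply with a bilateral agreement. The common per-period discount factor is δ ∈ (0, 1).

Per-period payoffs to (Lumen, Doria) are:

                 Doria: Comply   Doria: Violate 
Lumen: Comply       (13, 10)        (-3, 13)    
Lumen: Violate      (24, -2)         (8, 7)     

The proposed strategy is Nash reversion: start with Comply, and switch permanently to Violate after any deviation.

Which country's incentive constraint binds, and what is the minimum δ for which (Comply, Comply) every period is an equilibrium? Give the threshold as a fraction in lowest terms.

Lumen's threshold: (24−13)/(24−8) = 11/16.
Doria's threshold: (13−10)/(13−7) = 1/2.
11/16 > 1/2, so Lumen binds and δ* = 11/16.

Lumen; δ ≥ 11/16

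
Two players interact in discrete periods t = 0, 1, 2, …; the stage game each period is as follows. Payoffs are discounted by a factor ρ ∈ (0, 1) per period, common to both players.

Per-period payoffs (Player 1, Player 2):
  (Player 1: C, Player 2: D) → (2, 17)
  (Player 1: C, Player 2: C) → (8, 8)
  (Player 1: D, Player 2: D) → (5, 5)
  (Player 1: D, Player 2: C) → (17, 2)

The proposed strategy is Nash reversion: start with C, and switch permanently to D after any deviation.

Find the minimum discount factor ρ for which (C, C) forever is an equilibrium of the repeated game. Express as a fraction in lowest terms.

Under grim trigger the critical discount factor is (T−C)/(T−P) with T = 17, C = 8, P = 5.
ρ* = (17−8)/(17−5) = 9/12 = 3/4.

3/4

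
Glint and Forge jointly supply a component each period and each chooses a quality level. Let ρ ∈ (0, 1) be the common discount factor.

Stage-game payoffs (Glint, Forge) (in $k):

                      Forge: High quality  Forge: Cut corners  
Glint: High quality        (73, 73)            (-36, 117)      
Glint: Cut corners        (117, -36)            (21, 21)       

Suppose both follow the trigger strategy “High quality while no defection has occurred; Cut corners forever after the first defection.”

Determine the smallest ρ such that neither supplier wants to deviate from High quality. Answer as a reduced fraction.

11/24

73/(1−ρ) ≥ 117 + 21ρ/(1−ρ)
73 ≥ 117 − 96ρ
ρ ≥ 44/96 = 11/24.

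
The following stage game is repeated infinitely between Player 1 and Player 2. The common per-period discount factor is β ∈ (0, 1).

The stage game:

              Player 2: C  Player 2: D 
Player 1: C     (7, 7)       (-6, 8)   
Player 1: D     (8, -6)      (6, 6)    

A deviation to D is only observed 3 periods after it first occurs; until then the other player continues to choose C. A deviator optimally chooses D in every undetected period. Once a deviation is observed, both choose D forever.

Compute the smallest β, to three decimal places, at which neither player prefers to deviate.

A deviator earns 8 for 3 periods, then 6 forever; cooperating earns 7 forever. Multiplying the IC by (1−β):
7 ≥ 8(1−β^3) + 6β^3, so 2·β^3 ≥ 1 and β^3 ≥ 1/2.
β ≥ (1/2)^(1/3) ≈ 0.794.

0.794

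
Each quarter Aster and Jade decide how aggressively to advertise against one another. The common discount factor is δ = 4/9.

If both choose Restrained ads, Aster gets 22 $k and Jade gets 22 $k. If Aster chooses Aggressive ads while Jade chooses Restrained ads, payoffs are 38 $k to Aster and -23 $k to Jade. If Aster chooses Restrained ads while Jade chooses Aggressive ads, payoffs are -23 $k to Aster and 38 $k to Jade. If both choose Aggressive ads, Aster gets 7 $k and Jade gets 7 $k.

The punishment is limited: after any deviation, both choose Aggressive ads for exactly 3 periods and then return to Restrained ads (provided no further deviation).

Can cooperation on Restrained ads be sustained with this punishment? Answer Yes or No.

IC: δ+…+δ^3 ≥ (38−22)/(22−7) = 16/15.
At δ = 4/9: partial sum = 0.7298 < 1.0667. Cooperation not sustainable.

No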